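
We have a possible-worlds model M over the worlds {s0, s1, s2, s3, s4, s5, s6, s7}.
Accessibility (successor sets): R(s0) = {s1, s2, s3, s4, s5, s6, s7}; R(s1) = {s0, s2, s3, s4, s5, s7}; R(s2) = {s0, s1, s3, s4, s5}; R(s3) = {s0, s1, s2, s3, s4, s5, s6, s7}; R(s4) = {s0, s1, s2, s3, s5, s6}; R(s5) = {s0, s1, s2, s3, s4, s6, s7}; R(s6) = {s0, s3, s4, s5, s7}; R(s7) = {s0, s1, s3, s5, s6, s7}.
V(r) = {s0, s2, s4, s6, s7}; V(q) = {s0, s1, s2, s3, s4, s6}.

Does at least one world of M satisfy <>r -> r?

Let φ = <>r -> r. Evaluate φ at each world:
  s0 (successors {s1, s2, s3, s4, s5, s6, s7}): φ is true.
  s1 (successors {s0, s2, s3, s4, s5, s7}): φ is false.
  s2 (successors {s0, s1, s3, s4, s5}): φ is true.
  s3 (successors {s0, s1, s2, s3, s4, s5, s6, s7}): φ is false.
  s4 (successors {s0, s1, s2, s3, s5, s6}): φ is true.
  s5 (successors {s0, s1, s2, s3, s4, s6, s7}): φ is false.
  s6 (successors {s0, s3, s4, s5, s7}): φ is true.
  s7 (successors {s0, s1, s3, s5, s6, s7}): φ is true.
Detail at s0 (witness):
  At s0: <>r is true, r is true, so <>r -> r is true.
    At s0: <>r requires r at some successor in {s1, s2, s3, s4, s5, s6, s7}.
      r holds at s2, so <>r is true at s0.

Yes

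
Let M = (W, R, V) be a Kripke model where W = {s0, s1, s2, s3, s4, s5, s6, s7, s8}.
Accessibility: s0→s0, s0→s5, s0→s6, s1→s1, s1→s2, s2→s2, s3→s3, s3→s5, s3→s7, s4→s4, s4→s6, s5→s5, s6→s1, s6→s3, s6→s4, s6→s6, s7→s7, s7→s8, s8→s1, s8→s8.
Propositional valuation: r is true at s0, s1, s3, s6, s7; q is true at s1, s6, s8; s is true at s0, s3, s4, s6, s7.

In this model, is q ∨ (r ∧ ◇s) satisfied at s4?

No

Recall that ◇ψ holds at a world iff ψ holds at some accessible world.
At s4: q is false, r ∧ ◇s is false, so q ∨ (r ∧ ◇s) is false.
  At s4: r is false, ◇s is true, so r ∧ ◇s is false.
    At s4: ◇s requires s at some successor in {s4, s6}.
      s holds at s4, so ◇s is true at s4.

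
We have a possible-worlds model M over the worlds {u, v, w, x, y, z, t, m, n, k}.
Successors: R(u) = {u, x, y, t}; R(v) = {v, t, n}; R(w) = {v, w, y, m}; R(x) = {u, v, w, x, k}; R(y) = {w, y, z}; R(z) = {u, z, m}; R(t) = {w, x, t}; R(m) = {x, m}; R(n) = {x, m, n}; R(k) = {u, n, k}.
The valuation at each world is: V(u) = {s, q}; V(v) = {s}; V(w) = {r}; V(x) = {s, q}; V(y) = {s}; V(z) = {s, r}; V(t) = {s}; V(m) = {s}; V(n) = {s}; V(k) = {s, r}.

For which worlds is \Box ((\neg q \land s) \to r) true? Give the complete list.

Let φ = \Box ((\neg q \land s) \to r). Evaluate φ at each world:
  u (successors {u, x, y, t}): φ is false.
  v (successors {v, t, n}): φ is false.
  w (successors {v, w, y, m}): φ is false.
  x (successors {u, v, w, x, k}): φ is false.
  y (successors {w, y, z}): φ is false.
  z (successors {u, z, m}): φ is false.
  t (successors {w, x, t}): φ is false.
  m (successors {x, m}): φ is false.
  n (successors {x, m, n}): φ is false.
  k (successors {u, n, k}): φ is false.
For instance, at v:
  At v: \Box ((\neg q \land s) \to r) requires (\neg q \land s) \to r at every successor {v, t, n}.
    (\neg q \land s) \to r fails at v, so \Box ((\neg q \land s) \to r) is false at v.
Satisfying worlds: none.

none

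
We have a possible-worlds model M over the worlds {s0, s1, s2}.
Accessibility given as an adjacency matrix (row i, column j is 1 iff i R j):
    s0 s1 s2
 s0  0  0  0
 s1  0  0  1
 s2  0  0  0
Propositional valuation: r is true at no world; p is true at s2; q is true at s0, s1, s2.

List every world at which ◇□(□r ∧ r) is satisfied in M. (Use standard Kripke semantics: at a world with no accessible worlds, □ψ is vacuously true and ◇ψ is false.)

Let φ = ◇□(□r ∧ r). Evaluate φ at each world:
  s0 (successors ∅): φ is false.
  s1 (successors {s2}): φ is true.
  s2 (successors ∅): φ is false.
For instance, at s1:
  At s1: ◇□(□r ∧ r) requires □(□r ∧ r) at some successor in {s2}.
    □(□r ∧ r) holds at s2, so ◇□(□r ∧ r) is true at s1.
      At s2: no accessible worlds, so □(□r ∧ r) holds vacuously.
Satisfying worlds: {s1}

s1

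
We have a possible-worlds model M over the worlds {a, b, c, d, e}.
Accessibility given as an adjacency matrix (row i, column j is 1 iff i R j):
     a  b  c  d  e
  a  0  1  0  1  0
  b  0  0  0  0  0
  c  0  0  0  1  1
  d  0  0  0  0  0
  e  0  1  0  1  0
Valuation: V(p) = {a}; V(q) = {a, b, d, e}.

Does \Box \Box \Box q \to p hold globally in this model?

Let φ = \Box \Box \Box q \to p. Evaluate φ at each world:
  a (successors {b, d}): φ is true.
  b (successors ∅): φ is false.
  c (successors {d, e}): φ is false.
  d (successors ∅): φ is false.
  e (successors {b, d}): φ is false.
Detail at b (counterexample):
  At b: \Box \Box \Box q is true, p is false, so \Box \Box \Box q \to p is false.
    At b: no accessible worlds, so \Box \Box \Box q holds vacuously.

No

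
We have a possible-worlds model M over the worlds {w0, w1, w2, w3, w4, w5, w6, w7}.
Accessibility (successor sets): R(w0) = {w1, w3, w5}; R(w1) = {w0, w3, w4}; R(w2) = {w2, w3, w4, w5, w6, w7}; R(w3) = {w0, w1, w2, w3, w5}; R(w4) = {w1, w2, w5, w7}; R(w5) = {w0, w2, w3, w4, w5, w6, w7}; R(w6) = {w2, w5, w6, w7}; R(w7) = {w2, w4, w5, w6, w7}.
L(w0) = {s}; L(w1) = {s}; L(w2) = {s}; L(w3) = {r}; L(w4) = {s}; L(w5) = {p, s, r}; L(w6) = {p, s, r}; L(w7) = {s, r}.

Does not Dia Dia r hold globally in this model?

No

Recall that Dia ψ holds at a world iff ψ holds at some accessible world.
Let φ = not Dia Dia r. Evaluate φ at each world:
  w0 (successors {w1, w3, w5}): φ is false.
  w1 (successors {w0, w3, w4}): φ is false.
  w2 (successors {w2, w3, w4, w5, w6, w7}): φ is false.
  w3 (successors {w0, w1, w2, w3, w5}): φ is false.
  w4 (successors {w1, w2, w5, w7}): φ is false.
  w5 (successors {w0, w2, w3, w4, w5, w6, w7}): φ is false.
  w6 (successors {w2, w5, w6, w7}): φ is false.
  w7 (successors {w2, w4, w5, w6, w7}): φ is false.
Detail at w0 (counterexample):
  At w0: Dia Dia r is true, so not Dia Dia r is false.
    At w0: Dia Dia r requires Dia r at some successor in {w1, w3, w5}.
      Dia r holds at w1, so Dia Dia r is true at w0.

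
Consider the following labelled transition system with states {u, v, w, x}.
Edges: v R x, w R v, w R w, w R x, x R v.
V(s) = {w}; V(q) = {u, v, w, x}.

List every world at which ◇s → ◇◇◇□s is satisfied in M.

u, v, x

Recall that □ψ holds at a world iff ψ holds at every accessible world, and ◇ψ holds iff ψ holds at some accessible world.
Let φ = ◇s → ◇◇◇□s. Evaluate φ at each world:
  u (successors ∅): φ is true.
  v (successors {x}): φ is true.
  w (successors {v, w, x}): φ is false.
  x (successors {v}): φ is true.
For instance, at x:
  At x: ◇s is false, ◇◇◇□s is false, so ◇s → ◇◇◇□s is true.
    At x: ◇s requires s at some successor in {v}.
      At v: s is false.
    So ◇s is false at x.
    At x: ◇◇◇□s requires ◇◇□s at some successor in {v}.
      At v: ◇◇□s is false.
    So ◇◇◇□s is false at x.
Satisfying worlds: {u, v, x}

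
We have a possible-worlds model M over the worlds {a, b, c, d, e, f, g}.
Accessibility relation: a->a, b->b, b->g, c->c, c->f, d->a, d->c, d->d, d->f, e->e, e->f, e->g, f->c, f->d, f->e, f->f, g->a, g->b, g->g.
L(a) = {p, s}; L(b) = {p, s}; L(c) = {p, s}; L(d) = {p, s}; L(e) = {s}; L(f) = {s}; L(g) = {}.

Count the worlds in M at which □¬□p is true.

Let φ = □¬□p. Evaluate φ at each world:
  a (successors {a}): φ is false.
  b (successors {b, g}): φ is true.
  c (successors {c, f}): φ is true.
  d (successors {a, c, d, f}): φ is false.
  e (successors {e, f, g}): φ is true.
  f (successors {c, d, e, f}): φ is true.
  g (successors {a, b, g}): φ is false.
For instance, at a:
  At a: □¬□p requires ¬□p at every successor {a}.
    ¬□p fails at a, so □¬□p is false at a.
      At a: □p is true, so ¬□p is false.
Satisfying worlds: {b, c, e, f}

4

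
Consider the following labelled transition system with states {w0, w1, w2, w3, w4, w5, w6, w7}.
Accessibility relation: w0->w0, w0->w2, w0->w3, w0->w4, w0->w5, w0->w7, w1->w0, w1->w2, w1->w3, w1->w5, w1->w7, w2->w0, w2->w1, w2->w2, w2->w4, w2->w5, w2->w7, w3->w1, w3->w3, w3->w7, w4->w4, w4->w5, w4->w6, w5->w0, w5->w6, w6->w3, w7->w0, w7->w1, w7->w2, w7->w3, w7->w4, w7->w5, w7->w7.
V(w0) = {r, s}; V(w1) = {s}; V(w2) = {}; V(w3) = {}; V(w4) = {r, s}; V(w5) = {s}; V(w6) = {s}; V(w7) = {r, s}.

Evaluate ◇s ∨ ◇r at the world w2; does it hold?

Recall that ◇ψ holds at a world iff ψ holds at some accessible world.
At w2: ◇s is true, ◇r is true, so ◇s ∨ ◇r is true.
  At w2: ◇s requires s at some successor in {w0, w1, w2, w4, w5, w7}.
    s holds at w0, so ◇s is true at w2.
  At w2: ◇r requires r at some successor in {w0, w1, w2, w4, w5, w7}.
    r holds at w0, so ◇r is true at w2.

Yes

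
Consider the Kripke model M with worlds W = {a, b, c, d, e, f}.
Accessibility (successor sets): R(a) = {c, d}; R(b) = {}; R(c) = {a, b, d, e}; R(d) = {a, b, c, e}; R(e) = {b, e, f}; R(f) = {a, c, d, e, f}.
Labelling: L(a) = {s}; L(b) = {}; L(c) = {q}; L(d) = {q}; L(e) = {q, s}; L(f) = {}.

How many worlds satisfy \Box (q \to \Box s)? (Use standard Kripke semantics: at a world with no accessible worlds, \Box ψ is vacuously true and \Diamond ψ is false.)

1

Let φ = \Box (q \to \Box s). Evaluate φ at each world:
  a (successors {c, d}): φ is false.
  b (successors ∅): φ is true.
  c (successors {a, b, d, e}): φ is false.
  d (successors {a, b, c, e}): φ is false.
  e (successors {b, e, f}): φ is false.
  f (successors {a, c, d, e, f}): φ is false.
For instance, at d:
  At d: \Box (q \to \Box s) requires q \to \Box s at every successor {a, b, c, e}.
    q \to \Box s fails at c, so \Box (q \to \Box s) is false at d.
      At c: q is true, \Box s is false, so q \to \Box s is false.
Satisfying worlds: {b}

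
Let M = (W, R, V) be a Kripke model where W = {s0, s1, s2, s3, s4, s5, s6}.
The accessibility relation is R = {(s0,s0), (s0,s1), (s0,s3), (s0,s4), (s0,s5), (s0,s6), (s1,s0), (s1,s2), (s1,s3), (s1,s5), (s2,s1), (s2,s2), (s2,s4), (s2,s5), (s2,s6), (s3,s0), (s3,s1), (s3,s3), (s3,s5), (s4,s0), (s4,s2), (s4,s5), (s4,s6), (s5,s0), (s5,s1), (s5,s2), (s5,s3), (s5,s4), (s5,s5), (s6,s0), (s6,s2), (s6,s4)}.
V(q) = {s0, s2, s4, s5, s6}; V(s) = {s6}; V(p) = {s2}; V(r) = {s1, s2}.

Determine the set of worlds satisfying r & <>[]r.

Let φ = r & <>[]r. Evaluate φ at each world:
  s0 (successors {s0, s1, s3, s4, s5, s6}): φ is false.
  s1 (successors {s0, s2, s3, s5}): φ is false.
  s2 (successors {s1, s2, s4, s5, s6}): φ is false.
  s3 (successors {s0, s1, s3, s5}): φ is false.
  s4 (successors {s0, s2, s5, s6}): φ is false.
  s5 (successors {s0, s1, s2, s3, s4, s5}): φ is false.
  s6 (successors {s0, s2, s4}): φ is false.
For instance, at s5:
  At s5: r is false, <>[]r is false, so r & <>[]r is false.
    At s5: <>[]r requires []r at some successor in {s0, s1, s2, s3, s4, s5}.
      At s0: []r is false.
      At s1: []r is false.
      At s2: []r is false.
      At s3: []r is false.
      At s4: []r is false.
      At s5: []r is false.
    So <>[]r is false at s5.
Satisfying worlds: none.

none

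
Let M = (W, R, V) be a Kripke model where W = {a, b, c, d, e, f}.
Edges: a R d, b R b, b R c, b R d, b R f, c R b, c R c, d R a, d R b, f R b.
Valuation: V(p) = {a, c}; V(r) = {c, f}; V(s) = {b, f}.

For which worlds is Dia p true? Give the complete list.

Let φ = Dia p. Evaluate φ at each world:
  a (successors {d}): φ is false.
  b (successors {b, c, d, f}): φ is true.
  c (successors {b, c}): φ is true.
  d (successors {a, b}): φ is true.
  e (successors ∅): φ is false.
  f (successors {b}): φ is false.
For instance, at b:
  At b: Dia p requires p at some successor in {b, c, d, f}.
    p holds at c, so Dia p is true at b.
Satisfying worlds: {b, c, d}

b, c, d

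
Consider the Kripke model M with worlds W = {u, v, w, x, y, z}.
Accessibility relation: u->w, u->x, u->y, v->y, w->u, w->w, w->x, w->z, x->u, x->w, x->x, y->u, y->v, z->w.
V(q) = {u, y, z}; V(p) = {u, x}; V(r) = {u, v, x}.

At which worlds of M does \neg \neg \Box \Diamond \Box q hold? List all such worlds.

v

Recall that \Box ψ holds at a world iff ψ holds at every accessible world, and \Diamond ψ holds iff ψ holds at some accessible world.
Let φ = \neg \neg \Box \Diamond \Box q. Evaluate φ at each world:
  u (successors {w, x, y}): φ is false.
  v (successors {y}): φ is true.
  w (successors {u, w, x, z}): φ is false.
  x (successors {u, w, x}): φ is false.
  y (successors {u, v}): φ is false.
  z (successors {w}): φ is false.
For instance, at x:
  At x: \neg \Box \Diamond \Box q is true, so \neg \neg \Box \Diamond \Box q is false.
    At x: \Box \Diamond \Box q is false, so \neg \Box \Diamond \Box q is true.
      At x: \Box \Diamond \Box q requires \Diamond \Box q at every successor {u, w, x}.
        \Diamond \Box q fails at u, so \Box \Diamond \Box q is false at x.
Satisfying worlds: {v}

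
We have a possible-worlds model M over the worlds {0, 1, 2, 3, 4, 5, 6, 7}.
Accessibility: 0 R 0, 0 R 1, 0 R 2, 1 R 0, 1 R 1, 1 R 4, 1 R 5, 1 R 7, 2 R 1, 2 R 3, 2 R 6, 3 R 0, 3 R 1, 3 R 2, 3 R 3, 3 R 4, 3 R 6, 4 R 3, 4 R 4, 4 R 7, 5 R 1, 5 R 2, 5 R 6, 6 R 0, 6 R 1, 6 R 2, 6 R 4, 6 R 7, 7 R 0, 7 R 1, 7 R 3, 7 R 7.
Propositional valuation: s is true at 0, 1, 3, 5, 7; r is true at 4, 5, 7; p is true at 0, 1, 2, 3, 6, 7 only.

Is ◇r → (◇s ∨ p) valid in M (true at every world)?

Recall that ◇ψ holds at a world iff ψ holds at some accessible world.
Let φ = ◇r → (◇s ∨ p). Evaluate φ at each world:
  0 (successors {0, 1, 2}): φ is true.
  1 (successors {0, 1, 4, 5, 7}): φ is true.
  2 (successors {1, 3, 6}): φ is true.
  3 (successors {0, 1, 2, 3, 4, 6}): φ is true.
  4 (successors {3, 4, 7}): φ is true.
  5 (successors {1, 2, 6}): φ is true.
  6 (successors {0, 1, 2, 4, 7}): φ is true.
  7 (successors {0, 1, 3, 7}): φ is true.
For instance, at 7:
  At 7: ◇r is true, ◇s ∨ p is true, so ◇r → (◇s ∨ p) is true.
    At 7: ◇r requires r at some successor in {0, 1, 3, 7}.
      r holds at 7, so ◇r is true at 7.
    At 7: ◇s is true, p is true, so ◇s ∨ p is true.
      At 7: ◇s requires s at some successor in {0, 1, 3, 7}.
        s holds at 0, so ◇s is true at 7.

Yes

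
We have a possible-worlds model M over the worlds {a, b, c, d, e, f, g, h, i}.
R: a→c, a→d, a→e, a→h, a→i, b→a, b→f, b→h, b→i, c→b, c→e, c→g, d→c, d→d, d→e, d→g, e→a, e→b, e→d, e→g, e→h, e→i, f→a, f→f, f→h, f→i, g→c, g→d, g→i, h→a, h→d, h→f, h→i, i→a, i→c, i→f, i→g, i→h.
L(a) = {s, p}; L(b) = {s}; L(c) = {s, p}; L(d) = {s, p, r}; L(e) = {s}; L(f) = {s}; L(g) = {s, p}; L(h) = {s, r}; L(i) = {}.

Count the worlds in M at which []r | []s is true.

3

Let φ = []r | []s. Evaluate φ at each world:
  a (successors {c, d, e, h, i}): φ is false.
  b (successors {a, f, h, i}): φ is false.
  c (successors {b, e, g}): φ is true.
  d (successors {c, d, e, g}): φ is true.
  e (successors {a, b, d, g, h, i}): φ is false.
  f (successors {a, f, h, i}): φ is false.
  g (successors {c, d, i}): φ is false.
  h (successors {a, d, f, i}): φ is false.
  i (successors {a, c, f, g, h}): φ is true.
For instance, at a:
  At a: []r is false, []s is false, so []r | []s is false.
    At a: []r requires r at every successor {c, d, e, h, i}.
      r fails at c, so []r is false at a.
    At a: []s requires s at every successor {c, d, e, h, i}.
      s fails at i, so []s is false at a.
Satisfying worlds: {c, d, i}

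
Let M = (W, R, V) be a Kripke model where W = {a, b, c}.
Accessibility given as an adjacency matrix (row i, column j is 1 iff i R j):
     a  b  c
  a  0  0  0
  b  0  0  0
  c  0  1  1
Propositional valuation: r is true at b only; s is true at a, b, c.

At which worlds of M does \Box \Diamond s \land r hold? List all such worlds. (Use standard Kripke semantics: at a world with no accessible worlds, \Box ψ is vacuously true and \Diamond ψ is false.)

b

Let φ = \Box \Diamond s \land r. Evaluate φ at each world:
  a (successors ∅): φ is false.
  b (successors ∅): φ is true.
  c (successors {b, c}): φ is false.
For instance, at c:
  At c: \Box \Diamond s is false, r is false, so \Box \Diamond s \land r is false.
    At c: \Box \Diamond s requires \Diamond s at every successor {b, c}.
      \Diamond s fails at b, so \Box \Diamond s is false at c.
Satisfying worlds: {b}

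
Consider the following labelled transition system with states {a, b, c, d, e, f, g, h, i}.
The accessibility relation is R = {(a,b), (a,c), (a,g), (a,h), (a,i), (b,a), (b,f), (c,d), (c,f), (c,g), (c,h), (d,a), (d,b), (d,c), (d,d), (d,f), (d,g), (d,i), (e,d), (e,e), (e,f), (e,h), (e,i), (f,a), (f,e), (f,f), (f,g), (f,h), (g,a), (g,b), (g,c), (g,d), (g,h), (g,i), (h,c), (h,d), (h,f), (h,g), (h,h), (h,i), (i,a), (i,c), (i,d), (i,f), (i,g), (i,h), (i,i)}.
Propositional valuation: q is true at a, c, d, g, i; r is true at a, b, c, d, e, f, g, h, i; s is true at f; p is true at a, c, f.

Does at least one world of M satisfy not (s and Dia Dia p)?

Yes

Let φ = not (s and Dia Dia p). Evaluate φ at each world:
  a (successors {b, c, g, h, i}): φ is true.
  b (successors {a, f}): φ is true.
  c (successors {d, f, g, h}): φ is true.
  d (successors {a, b, c, d, f, g, i}): φ is true.
  e (successors {d, e, f, h, i}): φ is true.
  f (successors {a, e, f, g, h}): φ is false.
  g (successors {a, b, c, d, h, i}): φ is true.
  h (successors {c, d, f, g, h, i}): φ is true.
  i (successors {a, c, d, f, g, h, i}): φ is true.
Detail at a (witness):
  At a: s and Dia Dia p is false, so not (s and Dia Dia p) is true.
    At a: s is false, Dia Dia p is true, so s and Dia Dia p is false.
      At a: Dia Dia p requires Dia p at some successor in {b, c, g, h, i}.
        Dia p holds at b, so Dia Dia p is true at a.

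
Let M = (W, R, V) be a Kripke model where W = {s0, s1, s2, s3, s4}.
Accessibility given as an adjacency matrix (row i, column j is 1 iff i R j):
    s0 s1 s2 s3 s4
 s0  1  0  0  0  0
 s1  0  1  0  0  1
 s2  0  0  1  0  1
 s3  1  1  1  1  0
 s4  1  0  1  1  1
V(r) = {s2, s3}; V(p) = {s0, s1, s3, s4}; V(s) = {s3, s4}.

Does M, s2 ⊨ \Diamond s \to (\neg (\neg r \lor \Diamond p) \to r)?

Yes

Recall that \Diamond ψ holds at a world iff ψ holds at some accessible world.
At s2: \Diamond s is true, \neg (\neg r \lor \Diamond p) \to r is true, so \Diamond s \to (\neg (\neg r \lor \Diamond p) \to r) is true.
  At s2: \Diamond s requires s at some successor in {s2, s4}.
    s holds at s4, so \Diamond s is true at s2.
  At s2: \neg (\neg r \lor \Diamond p) is false, r is true, so \neg (\neg r \lor \Diamond p) \to r is true.
    At s2: \neg r \lor \Diamond p is true, so \neg (\neg r \lor \Diamond p) is false.
      At s2: \neg r is false, \Diamond p is true, so \neg r \lor \Diamond p is true.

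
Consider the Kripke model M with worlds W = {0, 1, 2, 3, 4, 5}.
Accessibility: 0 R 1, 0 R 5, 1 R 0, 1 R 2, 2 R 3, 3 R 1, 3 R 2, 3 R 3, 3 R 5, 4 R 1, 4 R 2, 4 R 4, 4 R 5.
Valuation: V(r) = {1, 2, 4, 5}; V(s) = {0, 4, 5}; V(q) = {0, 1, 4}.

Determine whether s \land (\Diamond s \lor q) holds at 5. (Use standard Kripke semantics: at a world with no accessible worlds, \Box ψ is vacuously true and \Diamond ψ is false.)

Recall that \Diamond ψ holds at a world iff ψ holds at some accessible world.
At 5: s is true, \Diamond s \lor q is false, so s \land (\Diamond s \lor q) is false.
  At 5: \Diamond s is false, q is false, so \Diamond s \lor q is false.
    At 5: no accessible worlds, so \Diamond s is false.

No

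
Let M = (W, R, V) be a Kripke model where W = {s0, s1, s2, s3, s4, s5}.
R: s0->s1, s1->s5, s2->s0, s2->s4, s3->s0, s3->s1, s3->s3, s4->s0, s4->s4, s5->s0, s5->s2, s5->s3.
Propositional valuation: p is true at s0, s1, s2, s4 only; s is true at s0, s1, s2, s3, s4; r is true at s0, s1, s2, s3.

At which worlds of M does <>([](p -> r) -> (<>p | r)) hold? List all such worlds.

s0, s1, s2, s3, s4, s5

Let φ = <>([](p -> r) -> (<>p | r)). Evaluate φ at each world:
  s0 (successors {s1}): φ is true.
  s1 (successors {s5}): φ is true.
  s2 (successors {s0, s4}): φ is true.
  s3 (successors {s0, s1, s3}): φ is true.
  s4 (successors {s0, s4}): φ is true.
  s5 (successors {s0, s2, s3}): φ is true.
For instance, at s5:
  At s5: <>([](p -> r) -> (<>p | r)) requires [](p -> r) -> (<>p | r) at some successor in {s0, s2, s3}.
    [](p -> r) -> (<>p | r) holds at s0, so <>([](p -> r) -> (<>p | r)) is true at s5.
      At s0: [](p -> r) is true, <>p | r is true, so [](p -> r) -> (<>p | r) is true.
Satisfying worlds: {s0, s1, s2, s3, s4, s5}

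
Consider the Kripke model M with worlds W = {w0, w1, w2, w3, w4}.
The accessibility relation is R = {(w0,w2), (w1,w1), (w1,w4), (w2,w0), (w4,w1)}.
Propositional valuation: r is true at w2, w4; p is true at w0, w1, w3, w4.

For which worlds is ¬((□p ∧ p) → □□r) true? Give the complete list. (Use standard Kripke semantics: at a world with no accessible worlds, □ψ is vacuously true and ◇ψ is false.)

w1, w4

Let φ = ¬((□p ∧ p) → □□r). Evaluate φ at each world:
  w0 (successors {w2}): φ is false.
  w1 (successors {w1, w4}): φ is true.
  w2 (successors {w0}): φ is false.
  w3 (successors ∅): φ is false.
  w4 (successors {w1}): φ is true.
For instance, at w0:
  At w0: (□p ∧ p) → □□r is true, so ¬((□p ∧ p) → □□r) is false.
    At w0: □p ∧ p is false, □□r is false, so (□p ∧ p) → □□r is true.
      At w0: □p is false, p is true, so □p ∧ p is false.
      At w0: □□r requires □r at every successor {w2}.
        □r fails at w2, so □□r is false at w0.
Satisfying worlds: {w1, w4}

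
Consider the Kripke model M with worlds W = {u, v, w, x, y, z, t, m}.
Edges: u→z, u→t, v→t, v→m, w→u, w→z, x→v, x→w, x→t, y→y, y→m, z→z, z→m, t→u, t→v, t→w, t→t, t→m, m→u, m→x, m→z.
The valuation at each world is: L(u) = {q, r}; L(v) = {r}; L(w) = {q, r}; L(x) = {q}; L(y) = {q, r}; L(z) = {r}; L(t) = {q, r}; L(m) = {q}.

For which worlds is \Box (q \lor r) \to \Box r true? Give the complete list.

u, w, x

Let φ = \Box (q \lor r) \to \Box r. Evaluate φ at each world:
  u (successors {z, t}): φ is true.
  v (successors {t, m}): φ is false.
  w (successors {u, z}): φ is true.
  x (successors {v, w, t}): φ is true.
  y (successors {y, m}): φ is false.
  z (successors {z, m}): φ is false.
  t (successors {u, v, w, t, m}): φ is false.
  m (successors {u, x, z}): φ is false.
For instance, at u:
  At u: \Box (q \lor r) is true, \Box r is true, so \Box (q \lor r) \to \Box r is true.
    At u: \Box (q \lor r) requires q \lor r at every successor {z, t}.
      At z: q \lor r is true.
      At t: q \lor r is true.
    So \Box (q \lor r) is true at u.
    At u: \Box r requires r at every successor {z, t}.
      At z: r is true.
      At t: r is true.
    So \Box r is true at u.
Satisfying worlds: {u, w, x}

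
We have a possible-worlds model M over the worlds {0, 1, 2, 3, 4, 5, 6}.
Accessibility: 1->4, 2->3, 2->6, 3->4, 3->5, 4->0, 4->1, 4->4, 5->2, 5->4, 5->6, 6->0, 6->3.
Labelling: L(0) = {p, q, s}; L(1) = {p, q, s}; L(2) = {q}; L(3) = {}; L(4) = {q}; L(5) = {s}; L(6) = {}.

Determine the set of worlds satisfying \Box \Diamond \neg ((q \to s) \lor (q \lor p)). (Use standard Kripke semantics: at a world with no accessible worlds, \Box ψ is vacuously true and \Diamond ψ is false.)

0

Let φ = \Box \Diamond \neg ((q \to s) \lor (q \lor p)). Evaluate φ at each world:
  0 (successors ∅): φ is true.
  1 (successors {4}): φ is false.
  2 (successors {3, 6}): φ is false.
  3 (successors {4, 5}): φ is false.
  4 (successors {0, 1, 4}): φ is false.
  5 (successors {2, 4, 6}): φ is false.
  6 (successors {0, 3}): φ is false.
For instance, at 5:
  At 5: \Box \Diamond \neg ((q \to s) \lor (q \lor p)) requires \Diamond \neg ((q \to s) \lor (q \lor p)) at every successor {2, 4, 6}.
    \Diamond \neg ((q \to s) \lor (q \lor p)) fails at 2, so \Box \Diamond \neg ((q \to s) \lor (q \lor p)) is false at 5.
      At 2: \Diamond \neg ((q \to s) \lor (q \lor p)) requires \neg ((q \to s) \lor (q \lor p)) at some successor in {3, 6}.
        At 3: \neg ((q \to s) \lor (q \lor p)) is false.
        At 6: \neg ((q \to s) \lor (q \lor p)) is false.
      So \Diamond \neg ((q \to s) \lor (q \lor p)) is false at 2.
Satisfying worlds: {0}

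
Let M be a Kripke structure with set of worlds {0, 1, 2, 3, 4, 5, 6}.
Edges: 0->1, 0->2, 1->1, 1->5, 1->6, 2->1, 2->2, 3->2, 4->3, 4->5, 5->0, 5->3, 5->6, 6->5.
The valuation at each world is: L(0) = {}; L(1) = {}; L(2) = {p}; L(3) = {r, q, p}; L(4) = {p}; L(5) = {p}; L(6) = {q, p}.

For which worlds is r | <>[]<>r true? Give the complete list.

Let φ = r | <>[]<>r. Evaluate φ at each world:
  0 (successors {1, 2}): φ is false.
  1 (successors {1, 5, 6}): φ is true.
  2 (successors {1, 2}): φ is false.
  3 (successors {2}): φ is true.
  4 (successors {3, 5}): φ is false.
  5 (successors {0, 3, 6}): φ is true.
  6 (successors {5}): φ is false.
For instance, at 2:
  At 2: r is false, <>[]<>r is false, so r | <>[]<>r is false.
    At 2: <>[]<>r requires []<>r at some successor in {1, 2}.
      At 1: []<>r is false.
      At 2: []<>r is false.
    So <>[]<>r is false at 2.
Satisfying worlds: {1, 3, 5}

1, 3, 5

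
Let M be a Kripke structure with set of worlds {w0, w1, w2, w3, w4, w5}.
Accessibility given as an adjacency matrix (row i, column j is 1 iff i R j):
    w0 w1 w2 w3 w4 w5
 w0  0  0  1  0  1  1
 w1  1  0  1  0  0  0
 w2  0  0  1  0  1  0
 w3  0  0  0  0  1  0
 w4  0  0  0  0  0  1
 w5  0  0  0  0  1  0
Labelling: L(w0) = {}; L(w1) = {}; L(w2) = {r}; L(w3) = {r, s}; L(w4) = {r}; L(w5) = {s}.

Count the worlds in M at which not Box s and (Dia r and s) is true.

2

Let φ = not Box s and (Dia r and s). Evaluate φ at each world:
  w0 (successors {w2, w4, w5}): φ is false.
  w1 (successors {w0, w2}): φ is false.
  w2 (successors {w2, w4}): φ is false.
  w3 (successors {w4}): φ is true.
  w4 (successors {w5}): φ is false.
  w5 (successors {w4}): φ is true.
For instance, at w2:
  At w2: not Box s is true, Dia r and s is false, so not Box s and (Dia r and s) is false.
    At w2: Box s is false, so not Box s is true.
      At w2: Box s requires s at every successor {w2, w4}.
        s fails at w2, so Box s is false at w2.
    At w2: Dia r is true, s is false, so Dia r and s is false.
      At w2: Dia r requires r at some successor in {w2, w4}.
        r holds at w2, so Dia r is true at w2.
Satisfying worlds: {w3, w5}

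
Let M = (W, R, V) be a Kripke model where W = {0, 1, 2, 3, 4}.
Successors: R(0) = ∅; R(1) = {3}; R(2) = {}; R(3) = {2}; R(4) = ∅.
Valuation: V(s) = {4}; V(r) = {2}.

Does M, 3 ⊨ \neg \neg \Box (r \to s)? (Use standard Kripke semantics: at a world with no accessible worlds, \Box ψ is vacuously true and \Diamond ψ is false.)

At 3: \neg \Box (r \to s) is true, so \neg \neg \Box (r \to s) is false.
  At 3: \Box (r \to s) is false, so \neg \Box (r \to s) is true.
    At 3: \Box (r \to s) requires r \to s at every successor {2}.
      r \to s fails at 2, so \Box (r \to s) is false at 3.

No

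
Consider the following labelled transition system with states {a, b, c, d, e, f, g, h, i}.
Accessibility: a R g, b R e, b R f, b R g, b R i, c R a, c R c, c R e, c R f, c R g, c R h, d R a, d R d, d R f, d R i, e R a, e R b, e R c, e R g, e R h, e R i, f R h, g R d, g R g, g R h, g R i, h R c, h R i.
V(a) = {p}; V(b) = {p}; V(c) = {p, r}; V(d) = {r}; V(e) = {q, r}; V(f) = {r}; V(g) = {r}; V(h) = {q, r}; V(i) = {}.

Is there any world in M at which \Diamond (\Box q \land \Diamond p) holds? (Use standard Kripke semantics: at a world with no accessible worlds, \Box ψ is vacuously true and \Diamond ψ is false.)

Let φ = \Diamond (\Box q \land \Diamond p). Evaluate φ at each world:
  a (successors {g}): φ is false.
  b (successors {e, f, g, i}): φ is false.
  c (successors {a, c, e, f, g, h}): φ is false.
  d (successors {a, d, f, i}): φ is false.
  e (successors {a, b, c, g, h, i}): φ is false.
  f (successors {h}): φ is false.
  g (successors {d, g, h, i}): φ is false.
  h (successors {c, i}): φ is false.
  i (successors ∅): φ is false.
For instance, at c:
  At c: \Diamond (\Box q \land \Diamond p) requires \Box q \land \Diamond p at some successor in {a, c, e, f, g, h}.
    At a: \Box q \land \Diamond p is false.
    At c: \Box q \land \Diamond p is false.
    At e: \Box q \land \Diamond p is false.
    At f: \Box q \land \Diamond p is false.
    At g: \Box q \land \Diamond p is false.
    At h: \Box q \land \Diamond p is false.
  So \Diamond (\Box q \land \Diamond p) is false at c.

No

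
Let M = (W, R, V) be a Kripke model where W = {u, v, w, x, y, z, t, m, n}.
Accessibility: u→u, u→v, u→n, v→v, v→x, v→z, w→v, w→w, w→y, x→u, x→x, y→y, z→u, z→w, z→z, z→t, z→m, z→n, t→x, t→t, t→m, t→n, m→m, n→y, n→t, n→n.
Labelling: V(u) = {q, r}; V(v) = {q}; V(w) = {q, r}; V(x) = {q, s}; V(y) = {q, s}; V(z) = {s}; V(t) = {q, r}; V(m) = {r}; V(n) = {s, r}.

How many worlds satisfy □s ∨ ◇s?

Let φ = □s ∨ ◇s. Evaluate φ at each world:
  u (successors {u, v, n}): φ is true.
  v (successors {v, x, z}): φ is true.
  w (successors {v, w, y}): φ is true.
  x (successors {u, x}): φ is true.
  y (successors {y}): φ is true.
  z (successors {u, w, z, t, m, n}): φ is true.
  t (successors {x, t, m, n}): φ is true.
  m (successors {m}): φ is false.
  n (successors {y, t, n}): φ is true.
For instance, at m:
  At m: □s is false, ◇s is false, so □s ∨ ◇s is false.
    At m: □s requires s at every successor {m}.
      s fails at m, so □s is false at m.
    At m: ◇s requires s at some successor in {m}.
      At m: s is false.
    So ◇s is false at m.
Satisfying worlds: {u, v, w, x, y, z, t, n}

8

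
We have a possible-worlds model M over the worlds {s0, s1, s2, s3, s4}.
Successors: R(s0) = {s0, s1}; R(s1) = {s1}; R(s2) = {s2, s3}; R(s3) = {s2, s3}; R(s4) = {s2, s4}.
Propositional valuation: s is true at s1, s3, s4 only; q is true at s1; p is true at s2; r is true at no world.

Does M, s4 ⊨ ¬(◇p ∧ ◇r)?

Yes

At s4: ◇p ∧ ◇r is false, so ¬(◇p ∧ ◇r) is true.
  At s4: ◇p is true, ◇r is false, so ◇p ∧ ◇r is false.
    At s4: ◇p requires p at some successor in {s2, s4}.
      p holds at s2, so ◇p is true at s4.
    At s4: ◇r requires r at some successor in {s2, s4}.
      At s2: r is false.
      At s4: r is false.
    So ◇r is false at s4.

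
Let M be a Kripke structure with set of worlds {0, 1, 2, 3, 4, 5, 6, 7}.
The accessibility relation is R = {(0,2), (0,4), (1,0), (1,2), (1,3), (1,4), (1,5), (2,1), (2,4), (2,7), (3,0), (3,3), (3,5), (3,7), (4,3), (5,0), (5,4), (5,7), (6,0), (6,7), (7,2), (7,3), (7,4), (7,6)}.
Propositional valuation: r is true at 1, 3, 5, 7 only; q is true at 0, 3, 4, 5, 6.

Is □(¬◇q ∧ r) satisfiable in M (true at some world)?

Let φ = □(¬◇q ∧ r). Evaluate φ at each world:
  0 (successors {2, 4}): φ is false.
  1 (successors {0, 2, 3, 4, 5}): φ is false.
  2 (successors {1, 4, 7}): φ is false.
  3 (successors {0, 3, 5, 7}): φ is false.
  4 (successors {3}): φ is false.
  5 (successors {0, 4, 7}): φ is false.
  6 (successors {0, 7}): φ is false.
  7 (successors {2, 3, 4, 6}): φ is false.
For instance, at 0:
  At 0: □(¬◇q ∧ r) requires ¬◇q ∧ r at every successor {2, 4}.
    ¬◇q ∧ r fails at 2, so □(¬◇q ∧ r) is false at 0.
      At 2: ¬◇q is false, r is false, so ¬◇q ∧ r is false.

No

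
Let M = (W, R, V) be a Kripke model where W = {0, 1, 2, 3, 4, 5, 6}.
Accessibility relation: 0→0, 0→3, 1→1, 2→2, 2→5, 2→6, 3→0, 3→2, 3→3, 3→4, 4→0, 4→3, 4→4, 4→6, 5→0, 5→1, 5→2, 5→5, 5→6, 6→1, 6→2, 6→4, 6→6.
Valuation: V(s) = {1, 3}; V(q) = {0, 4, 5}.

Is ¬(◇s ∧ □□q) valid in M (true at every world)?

Yes

Let φ = ¬(◇s ∧ □□q). Evaluate φ at each world:
  0 (successors {0, 3}): φ is true.
  1 (successors {1}): φ is true.
  2 (successors {2, 5, 6}): φ is true.
  3 (successors {0, 2, 3, 4}): φ is true.
  4 (successors {0, 3, 4, 6}): φ is true.
  5 (successors {0, 1, 2, 5, 6}): φ is true.
  6 (successors {1, 2, 4, 6}): φ is true.
For instance, at 1:
  At 1: ◇s ∧ □□q is false, so ¬(◇s ∧ □□q) is true.
    At 1: ◇s is true, □□q is false, so ◇s ∧ □□q is false.
      At 1: ◇s requires s at some successor in {1}.
        s holds at 1, so ◇s is true at 1.
      At 1: □□q requires □q at every successor {1}.
        □q fails at 1, so □□q is false at 1.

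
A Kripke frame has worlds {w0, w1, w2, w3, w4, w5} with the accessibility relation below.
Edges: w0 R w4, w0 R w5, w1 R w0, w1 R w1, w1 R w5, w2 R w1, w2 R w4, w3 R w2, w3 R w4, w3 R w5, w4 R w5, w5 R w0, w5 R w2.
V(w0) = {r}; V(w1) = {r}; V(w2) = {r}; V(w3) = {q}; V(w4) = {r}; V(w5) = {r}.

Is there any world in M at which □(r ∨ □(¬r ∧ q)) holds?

Let φ = □(r ∨ □(¬r ∧ q)). Evaluate φ at each world:
  w0 (successors {w4, w5}): φ is true.
  w1 (successors {w0, w1, w5}): φ is true.
  w2 (successors {w1, w4}): φ is true.
  w3 (successors {w2, w4, w5}): φ is true.
  w4 (successors {w5}): φ is true.
  w5 (successors {w0, w2}): φ is true.
Detail at w0 (witness):
  At w0: □(r ∨ □(¬r ∧ q)) requires r ∨ □(¬r ∧ q) at every successor {w4, w5}.
      At w4: r is true, □(¬r ∧ q) is false, so r ∨ □(¬r ∧ q) is true.
      At w5: r is true, □(¬r ∧ q) is false, so r ∨ □(¬r ∧ q) is true.
  So □(r ∨ □(¬r ∧ q)) is true at w0.

Yes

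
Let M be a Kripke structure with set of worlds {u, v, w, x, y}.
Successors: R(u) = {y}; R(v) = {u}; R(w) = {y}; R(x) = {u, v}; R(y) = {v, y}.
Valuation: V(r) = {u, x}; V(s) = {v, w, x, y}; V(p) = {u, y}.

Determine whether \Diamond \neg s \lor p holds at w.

No

At w: \Diamond \neg s is false, p is false, so \Diamond \neg s \lor p is false.
  At w: \Diamond \neg s requires \neg s at some successor in {y}.
    At y: \neg s is false.
  So \Diamond \neg s is false at w.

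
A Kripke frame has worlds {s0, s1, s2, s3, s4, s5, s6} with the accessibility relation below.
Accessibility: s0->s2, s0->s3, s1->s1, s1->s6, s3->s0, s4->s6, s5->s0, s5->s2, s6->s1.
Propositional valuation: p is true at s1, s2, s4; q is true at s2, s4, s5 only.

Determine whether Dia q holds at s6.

At s6: Dia q requires q at some successor in {s1}.
  At s1: q is false.
So Dia q is false at s6.

No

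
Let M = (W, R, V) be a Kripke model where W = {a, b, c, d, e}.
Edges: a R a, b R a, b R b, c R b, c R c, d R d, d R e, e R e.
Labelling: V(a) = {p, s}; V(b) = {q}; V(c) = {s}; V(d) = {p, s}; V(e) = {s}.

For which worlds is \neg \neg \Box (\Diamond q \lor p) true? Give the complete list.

a, b, c

Let φ = \neg \neg \Box (\Diamond q \lor p). Evaluate φ at each world:
  a (successors {a}): φ is true.
  b (successors {a, b}): φ is true.
  c (successors {b, c}): φ is true.
  d (successors {d, e}): φ is false.
  e (successors {e}): φ is false.
For instance, at d:
  At d: \neg \Box (\Diamond q \lor p) is true, so \neg \neg \Box (\Diamond q \lor p) is false.
    At d: \Box (\Diamond q \lor p) is false, so \neg \Box (\Diamond q \lor p) is true.
      At d: \Box (\Diamond q \lor p) requires \Diamond q \lor p at every successor {d, e}.
        \Diamond q \lor p fails at e, so \Box (\Diamond q \lor p) is false at d.
Satisfying worlds: {a, b, c}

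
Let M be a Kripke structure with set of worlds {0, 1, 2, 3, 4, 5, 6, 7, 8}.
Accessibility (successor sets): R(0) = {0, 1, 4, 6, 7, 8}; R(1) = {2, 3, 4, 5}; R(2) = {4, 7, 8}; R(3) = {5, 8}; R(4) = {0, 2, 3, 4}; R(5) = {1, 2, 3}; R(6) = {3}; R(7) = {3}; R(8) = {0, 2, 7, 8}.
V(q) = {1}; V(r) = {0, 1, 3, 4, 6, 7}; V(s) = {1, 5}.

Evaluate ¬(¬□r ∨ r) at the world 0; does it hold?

No

At 0: ¬□r ∨ r is true, so ¬(¬□r ∨ r) is false.
  At 0: ¬□r is true, r is true, so ¬□r ∨ r is true.
    At 0: □r is false, so ¬□r is true.
      At 0: □r requires r at every successor {0, 1, 4, 6, 7, 8}.
        r fails at 8, so □r is false at 0.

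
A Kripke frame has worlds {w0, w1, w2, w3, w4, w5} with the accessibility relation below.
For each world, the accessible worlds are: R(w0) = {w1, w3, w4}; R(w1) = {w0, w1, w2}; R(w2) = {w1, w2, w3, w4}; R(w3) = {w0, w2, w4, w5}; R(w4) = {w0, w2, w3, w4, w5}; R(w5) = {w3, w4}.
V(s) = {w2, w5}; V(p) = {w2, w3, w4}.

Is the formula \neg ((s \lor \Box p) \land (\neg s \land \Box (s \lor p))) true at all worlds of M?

Yes

Let φ = \neg ((s \lor \Box p) \land (\neg s \land \Box (s \lor p))). Evaluate φ at each world:
  w0 (successors {w1, w3, w4}): φ is true.
  w1 (successors {w0, w1, w2}): φ is true.
  w2 (successors {w1, w2, w3, w4}): φ is true.
  w3 (successors {w0, w2, w4, w5}): φ is true.
  w4 (successors {w0, w2, w3, w4, w5}): φ is true.
  w5 (successors {w3, w4}): φ is true.
For instance, at w3:
  At w3: (s \lor \Box p) \land (\neg s \land \Box (s \lor p)) is false, so \neg ((s \lor \Box p) \land (\neg s \land \Box (s \lor p))) is true.
    At w3: s \lor \Box p is false, \neg s \land \Box (s \lor p) is false, so (s \lor \Box p) \land (\neg s \land \Box (s \lor p)) is false.
      At w3: s is false, \Box p is false, so s \lor \Box p is false.
      At w3: \neg s is true, \Box (s \lor p) is false, so \neg s \land \Box (s \lor p) is false.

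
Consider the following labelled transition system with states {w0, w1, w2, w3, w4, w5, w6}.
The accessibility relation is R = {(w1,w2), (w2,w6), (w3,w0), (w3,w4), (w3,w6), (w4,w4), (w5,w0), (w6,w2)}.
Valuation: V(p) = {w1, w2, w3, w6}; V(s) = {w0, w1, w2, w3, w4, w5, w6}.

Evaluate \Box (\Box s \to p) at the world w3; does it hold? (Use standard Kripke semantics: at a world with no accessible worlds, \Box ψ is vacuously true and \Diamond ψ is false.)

No

Recall that \Box ψ holds at a world iff ψ holds at every accessible world, and \Diamond ψ holds iff ψ holds at some accessible world.
At w3: \Box (\Box s \to p) requires \Box s \to p at every successor {w0, w4, w6}.
  \Box s \to p fails at w0, so \Box (\Box s \to p) is false at w3.
    At w0: \Box s is true, p is false, so \Box s \to p is false.
      At w0: no accessible worlds, so \Box s holds vacuously.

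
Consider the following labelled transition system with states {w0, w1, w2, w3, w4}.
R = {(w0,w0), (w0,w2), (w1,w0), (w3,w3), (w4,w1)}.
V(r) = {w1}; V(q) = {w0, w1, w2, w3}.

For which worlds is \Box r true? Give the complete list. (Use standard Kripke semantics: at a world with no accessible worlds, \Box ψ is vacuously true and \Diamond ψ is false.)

Recall that \Box ψ holds at a world iff ψ holds at every accessible world, and \Diamond ψ holds iff ψ holds at some accessible world.
Let φ = \Box r. Evaluate φ at each world:
  w0 (successors {w0, w2}): φ is false.
  w1 (successors {w0}): φ is false.
  w2 (successors ∅): φ is true.
  w3 (successors {w3}): φ is false.
  w4 (successors {w1}): φ is true.
For instance, at w1:
  At w1: \Box r requires r at every successor {w0}.
    r fails at w0, so \Box r is false at w1.
Satisfying worlds: {w2, w4}

w2, w4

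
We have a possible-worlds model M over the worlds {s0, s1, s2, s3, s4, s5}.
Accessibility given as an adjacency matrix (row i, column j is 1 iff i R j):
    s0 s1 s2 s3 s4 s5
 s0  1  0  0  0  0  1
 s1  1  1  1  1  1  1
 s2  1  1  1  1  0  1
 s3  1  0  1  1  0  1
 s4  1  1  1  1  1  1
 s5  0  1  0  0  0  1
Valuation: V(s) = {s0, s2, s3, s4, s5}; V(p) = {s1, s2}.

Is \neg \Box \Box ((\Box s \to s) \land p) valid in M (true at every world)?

Yes

Let φ = \neg \Box \Box ((\Box s \to s) \land p). Evaluate φ at each world:
  s0 (successors {s0, s5}): φ is true.
  s1 (successors {s0, s1, s2, s3, s4, s5}): φ is true.
  s2 (successors {s0, s1, s2, s3, s5}): φ is true.
  s3 (successors {s0, s2, s3, s5}): φ is true.
  s4 (successors {s0, s1, s2, s3, s4, s5}): φ is true.
  s5 (successors {s1, s5}): φ is true.
For instance, at s4:
  At s4: \Box \Box ((\Box s \to s) \land p) is false, so \neg \Box \Box ((\Box s \to s) \land p) is true.
    At s4: \Box \Box ((\Box s \to s) \land p) requires \Box ((\Box s \to s) \land p) at every successor {s0, s1, s2, s3, s4, s5}.
      \Box ((\Box s \to s) \land p) fails at s0, so \Box \Box ((\Box s \to s) \land p) is false at s4.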